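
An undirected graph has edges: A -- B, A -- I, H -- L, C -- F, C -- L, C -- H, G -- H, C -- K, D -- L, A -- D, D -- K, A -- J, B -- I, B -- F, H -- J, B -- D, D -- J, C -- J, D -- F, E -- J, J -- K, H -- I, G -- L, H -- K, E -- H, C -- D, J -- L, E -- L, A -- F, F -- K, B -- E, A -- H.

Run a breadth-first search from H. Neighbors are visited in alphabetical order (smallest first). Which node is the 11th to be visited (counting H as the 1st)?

D

Visit H; enqueue A, C, E, G, I, J, K, L → queue [A, C, E, G, I, J, K, L]
Visit A; enqueue B, D, F → queue [C, E, G, I, J, K, L, B, D, F]
Visit C → queue [E, G, I, J, K, L, B, D, F]
Visit E → queue [G, I, J, K, L, B, D, F]
Visit G → queue [I, J, K, L, B, D, F]
Visit I → queue [J, K, L, B, D, F]
Visit J → queue [K, L, B, D, F]
Visit K → queue [L, B, D, F]
Visit L → queue [B, D, F]
Visit B → queue [D, F]
Visit D → queue [F]
Visit F → queue []

Visit order: H, A, C, E, G, I, J, K, L, B, D, F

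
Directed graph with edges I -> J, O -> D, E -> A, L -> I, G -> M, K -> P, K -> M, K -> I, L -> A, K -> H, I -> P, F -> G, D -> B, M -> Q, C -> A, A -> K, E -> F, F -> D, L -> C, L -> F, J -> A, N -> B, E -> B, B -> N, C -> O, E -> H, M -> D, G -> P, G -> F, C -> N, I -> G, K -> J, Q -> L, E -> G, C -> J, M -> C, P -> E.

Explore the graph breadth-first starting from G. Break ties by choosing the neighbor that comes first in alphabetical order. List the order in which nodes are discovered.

G → F → M → P → D → C → Q → E → B → A → J → N → O → L → H → K → I

Visit G; enqueue F, M, P → queue [F, M, P]
Visit F; enqueue D → queue [M, P, D]
Visit M; enqueue C, Q → queue [P, D, C, Q]
Visit P; enqueue E → queue [D, C, Q, E]
Visit D; enqueue B → queue [C, Q, E, B]
Visit C; enqueue A, J, N, O → queue [Q, E, B, A, J, N, O]
Visit Q; enqueue L → queue [E, B, A, J, N, O, L]
Visit E; enqueue H → queue [B, A, J, N, O, L, H]
Visit B → queue [A, J, N, O, L, H]
Visit A; enqueue K → queue [J, N, O, L, H, K]
Visit J → queue [N, O, L, H, K]
Visit N → queue [O, L, H, K]
Visit O → queue [L, H, K]
Visit L; enqueue I → queue [H, K, I]
Visit H → queue [K, I]
Visit K → queue [I]
Visit I → queue []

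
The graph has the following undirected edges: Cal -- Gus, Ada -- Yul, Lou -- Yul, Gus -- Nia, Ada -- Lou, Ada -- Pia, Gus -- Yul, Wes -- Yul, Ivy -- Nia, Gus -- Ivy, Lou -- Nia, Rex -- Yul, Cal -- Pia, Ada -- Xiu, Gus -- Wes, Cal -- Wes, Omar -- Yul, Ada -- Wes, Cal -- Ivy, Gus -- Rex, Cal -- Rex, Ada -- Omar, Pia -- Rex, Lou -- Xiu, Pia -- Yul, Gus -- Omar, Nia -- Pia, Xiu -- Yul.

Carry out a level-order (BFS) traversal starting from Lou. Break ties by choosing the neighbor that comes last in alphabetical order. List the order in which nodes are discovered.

Lou → Yul → Xiu → Nia → Ada → Wes → Rex → Pia → Omar → Gus → Ivy → Cal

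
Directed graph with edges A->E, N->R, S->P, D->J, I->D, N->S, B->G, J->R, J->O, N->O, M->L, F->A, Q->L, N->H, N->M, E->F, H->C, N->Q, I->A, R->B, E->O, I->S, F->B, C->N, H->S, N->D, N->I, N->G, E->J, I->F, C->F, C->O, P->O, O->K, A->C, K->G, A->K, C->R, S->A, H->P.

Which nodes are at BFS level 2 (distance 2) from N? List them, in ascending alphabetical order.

Level 0: N
Level 1: D, G, H, I, M, O, Q, R, S
Level 2: A, B, C, F, J, K, L, P
Level 3: E

A, B, C, F, J, K, L, P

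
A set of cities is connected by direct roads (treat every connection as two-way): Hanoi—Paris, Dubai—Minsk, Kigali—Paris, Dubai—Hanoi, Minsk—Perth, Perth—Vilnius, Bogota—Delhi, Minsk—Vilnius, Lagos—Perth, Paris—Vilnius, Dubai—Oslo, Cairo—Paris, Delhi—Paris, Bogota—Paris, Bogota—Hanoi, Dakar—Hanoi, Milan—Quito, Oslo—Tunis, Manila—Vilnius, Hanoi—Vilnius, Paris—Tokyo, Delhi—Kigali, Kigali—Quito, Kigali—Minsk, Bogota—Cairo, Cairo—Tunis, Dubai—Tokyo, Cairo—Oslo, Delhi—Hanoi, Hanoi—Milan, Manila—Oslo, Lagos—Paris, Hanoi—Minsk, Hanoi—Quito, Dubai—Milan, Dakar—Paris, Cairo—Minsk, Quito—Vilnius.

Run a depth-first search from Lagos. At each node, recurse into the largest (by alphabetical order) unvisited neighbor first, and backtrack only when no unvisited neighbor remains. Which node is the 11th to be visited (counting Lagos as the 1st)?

Visit Lagos
Lagos → Perth
Perth → Vilnius
Vilnius → Quito
Quito → Milan
Milan → Hanoi
Hanoi → Paris
Paris → Tokyo
Tokyo → Dubai
Dubai → Oslo
Oslo → Tunis
Tunis → Cairo
Cairo → Minsk
Minsk → Kigali
Kigali → Delhi
Delhi → Bogota
Oslo → Manila
Paris → Dakar

Visit order: Lagos, Perth, Vilnius, Quito, Milan, Hanoi, Paris, Tokyo, Dubai, Oslo, Tunis, Cairo, Minsk, Kigali, Delhi, Bogota, Manila, Dakar

Tunis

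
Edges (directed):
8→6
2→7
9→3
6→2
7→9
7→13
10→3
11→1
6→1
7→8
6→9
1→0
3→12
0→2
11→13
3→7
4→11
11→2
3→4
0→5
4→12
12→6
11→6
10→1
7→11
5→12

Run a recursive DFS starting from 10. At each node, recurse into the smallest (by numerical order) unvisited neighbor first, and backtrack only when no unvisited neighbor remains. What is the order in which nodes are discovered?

10 → 1 → 0 → 2 → 7 → 8 → 6 → 9 → 3 → 4 → 11 → 13 → 12 → 5

Visit 10
10 → 1
1 → 0
0 → 2
2 → 7
7 → 8
8 → 6
6 → 9
9 → 3
3 → 4
4 → 11
11 → 13
4 → 12
0 → 5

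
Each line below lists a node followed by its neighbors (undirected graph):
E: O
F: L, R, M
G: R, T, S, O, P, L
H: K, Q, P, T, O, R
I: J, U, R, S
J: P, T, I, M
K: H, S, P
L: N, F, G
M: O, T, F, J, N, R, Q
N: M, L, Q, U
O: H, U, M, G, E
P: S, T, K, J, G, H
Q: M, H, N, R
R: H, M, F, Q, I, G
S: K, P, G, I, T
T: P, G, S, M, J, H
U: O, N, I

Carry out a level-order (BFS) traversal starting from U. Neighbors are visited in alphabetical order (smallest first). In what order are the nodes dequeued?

Visit U; enqueue I, N, O → queue [I, N, O]
Visit I; enqueue J, R, S → queue [N, O, J, R, S]
Visit N; enqueue L, M, Q → queue [O, J, R, S, L, M, Q]
Visit O; enqueue E, G, H → queue [J, R, S, L, M, Q, E, G, H]
Visit J; enqueue P, T → queue [R, S, L, M, Q, E, G, H, P, T]
Visit R; enqueue F → queue [S, L, M, Q, E, G, H, P, T, F]
Visit S; enqueue K → queue [L, M, Q, E, G, H, P, T, F, K]
Visit L → queue [M, Q, E, G, H, P, T, F, K]
Visit M → queue [Q, E, G, H, P, T, F, K]
Visit Q → queue [E, G, H, P, T, F, K]
Visit E → queue [G, H, P, T, F, K]
Visit G → queue [H, P, T, F, K]
Visit H → queue [P, T, F, K]
Visit P → queue [T, F, K]
Visit T → queue [F, K]
Visit F → queue [K]
Visit K → queue []

U I N O J R S L M Q E G H P T F K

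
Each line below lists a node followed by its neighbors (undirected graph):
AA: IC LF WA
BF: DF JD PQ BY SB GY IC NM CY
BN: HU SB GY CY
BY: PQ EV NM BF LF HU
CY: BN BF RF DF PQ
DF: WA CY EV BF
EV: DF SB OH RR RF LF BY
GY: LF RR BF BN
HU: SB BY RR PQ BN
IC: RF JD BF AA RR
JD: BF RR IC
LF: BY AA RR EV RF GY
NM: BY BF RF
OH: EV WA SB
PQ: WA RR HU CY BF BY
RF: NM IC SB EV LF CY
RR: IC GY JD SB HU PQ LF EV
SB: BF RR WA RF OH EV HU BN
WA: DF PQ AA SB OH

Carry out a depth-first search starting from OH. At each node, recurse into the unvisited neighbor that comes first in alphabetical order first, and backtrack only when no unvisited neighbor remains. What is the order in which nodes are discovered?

Visit OH
OH → EV
EV → BY
BY → BF
BF → CY
CY → BN
BN → GY
GY → LF
LF → AA
AA → IC
IC → JD
JD → RR
RR → HU
HU → PQ
PQ → WA
WA → DF
WA → SB
SB → RF
RF → NM

OH → EV → BY → BF → CY → BN → GY → LF → AA → IC → JD → RR → HU → PQ → WA → DF → SB → RF → NM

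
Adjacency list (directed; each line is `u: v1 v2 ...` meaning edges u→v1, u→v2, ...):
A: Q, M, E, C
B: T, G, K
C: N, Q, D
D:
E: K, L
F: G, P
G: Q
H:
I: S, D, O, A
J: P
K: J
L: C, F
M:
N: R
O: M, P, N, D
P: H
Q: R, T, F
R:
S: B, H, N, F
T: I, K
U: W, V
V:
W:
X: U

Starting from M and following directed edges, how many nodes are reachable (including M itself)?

1

BFS from M visits: M
Reachable nodes: 1 of 24 total.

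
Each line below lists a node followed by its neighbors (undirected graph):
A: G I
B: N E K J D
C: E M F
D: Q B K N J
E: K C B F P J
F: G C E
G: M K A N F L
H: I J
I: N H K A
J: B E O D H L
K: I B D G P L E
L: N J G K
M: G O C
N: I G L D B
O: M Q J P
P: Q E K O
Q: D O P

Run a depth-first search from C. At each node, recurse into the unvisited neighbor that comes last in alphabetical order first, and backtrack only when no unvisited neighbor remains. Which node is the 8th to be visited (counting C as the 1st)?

N

Visit C
C → M
M → O
O → Q
Q → P
P → K
K → L
L → N
N → I
I → H
H → J
J → E
E → F
F → G
G → A
E → B
B → D

Visit order: C, M, O, Q, P, K, L, N, I, H, J, E, F, G, A, B, D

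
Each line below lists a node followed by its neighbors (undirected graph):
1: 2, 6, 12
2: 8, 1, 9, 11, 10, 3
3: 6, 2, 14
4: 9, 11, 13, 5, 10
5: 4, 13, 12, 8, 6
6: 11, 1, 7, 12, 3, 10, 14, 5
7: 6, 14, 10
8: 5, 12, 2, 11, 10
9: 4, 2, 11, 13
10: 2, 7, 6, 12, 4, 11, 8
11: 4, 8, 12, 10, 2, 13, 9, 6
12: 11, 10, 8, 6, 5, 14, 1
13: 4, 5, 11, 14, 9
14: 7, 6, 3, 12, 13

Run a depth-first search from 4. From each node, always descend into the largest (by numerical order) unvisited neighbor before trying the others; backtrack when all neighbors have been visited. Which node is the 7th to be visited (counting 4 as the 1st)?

Visit 4
4 → 13
13 → 14
14 → 12
12 → 11
11 → 10
10 → 8
8 → 5
5 → 6
6 → 7
6 → 3
3 → 2
2 → 9
2 → 1

Visit order: 4, 13, 14, 12, 11, 10, 8, 5, 6, 7, 3, 2, 9, 1

8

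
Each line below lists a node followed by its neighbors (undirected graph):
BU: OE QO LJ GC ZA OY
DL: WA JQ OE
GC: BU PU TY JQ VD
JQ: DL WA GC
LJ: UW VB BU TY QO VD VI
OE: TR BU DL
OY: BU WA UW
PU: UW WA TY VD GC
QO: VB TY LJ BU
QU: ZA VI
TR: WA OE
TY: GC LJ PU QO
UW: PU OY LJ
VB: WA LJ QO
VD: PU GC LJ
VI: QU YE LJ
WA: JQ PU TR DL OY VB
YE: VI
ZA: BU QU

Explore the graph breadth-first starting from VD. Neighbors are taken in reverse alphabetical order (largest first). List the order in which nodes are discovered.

Visit VD; enqueue PU, LJ, GC → queue [PU, LJ, GC]
Visit PU; enqueue WA, UW, TY → queue [LJ, GC, WA, UW, TY]
Visit LJ; enqueue VI, VB, QO, BU → queue [GC, WA, UW, TY, VI, VB, QO, BU]
Visit GC; enqueue JQ → queue [WA, UW, TY, VI, VB, QO, BU, JQ]
Visit WA; enqueue TR, OY, DL → queue [UW, TY, VI, VB, QO, BU, JQ, TR, OY, DL]
Visit UW → queue [TY, VI, VB, QO, BU, JQ, TR, OY, DL]
Visit TY → queue [VI, VB, QO, BU, JQ, TR, OY, DL]
Visit VI; enqueue YE, QU → queue [VB, QO, BU, JQ, TR, OY, DL, YE, QU]
Visit VB → queue [QO, BU, JQ, TR, OY, DL, YE, QU]
Visit QO → queue [BU, JQ, TR, OY, DL, YE, QU]
Visit BU; enqueue ZA, OE → queue [JQ, TR, OY, DL, YE, QU, ZA, OE]
Visit JQ → queue [TR, OY, DL, YE, QU, ZA, OE]
Visit TR → queue [OY, DL, YE, QU, ZA, OE]
Visit OY → queue [DL, YE, QU, ZA, OE]
Visit DL → queue [YE, QU, ZA, OE]
Visit YE → queue [QU, ZA, OE]
Visit QU → queue [ZA, OE]
Visit ZA → queue [OE]
Visit OE → queue []

VD -> PU -> LJ -> GC -> WA -> UW -> TY -> VI -> VB -> QO -> BU -> JQ -> TR -> OY -> DL -> YE -> QU -> ZA -> OE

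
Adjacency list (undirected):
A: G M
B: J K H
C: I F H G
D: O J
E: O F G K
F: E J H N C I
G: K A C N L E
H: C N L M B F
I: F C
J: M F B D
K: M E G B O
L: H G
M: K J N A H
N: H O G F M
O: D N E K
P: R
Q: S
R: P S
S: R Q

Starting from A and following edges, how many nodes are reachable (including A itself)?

15

BFS from A visits: A, G, M, K, C, N, L, E, J, H, B, O, I, F, D
Reachable nodes: 15 of 19 total.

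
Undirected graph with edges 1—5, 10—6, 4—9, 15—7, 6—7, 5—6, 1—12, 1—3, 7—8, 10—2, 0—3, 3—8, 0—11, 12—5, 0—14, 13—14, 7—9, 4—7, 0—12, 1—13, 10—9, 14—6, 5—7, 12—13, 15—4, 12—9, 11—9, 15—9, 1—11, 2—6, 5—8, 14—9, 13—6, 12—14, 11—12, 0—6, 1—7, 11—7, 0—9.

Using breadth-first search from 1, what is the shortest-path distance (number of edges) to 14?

2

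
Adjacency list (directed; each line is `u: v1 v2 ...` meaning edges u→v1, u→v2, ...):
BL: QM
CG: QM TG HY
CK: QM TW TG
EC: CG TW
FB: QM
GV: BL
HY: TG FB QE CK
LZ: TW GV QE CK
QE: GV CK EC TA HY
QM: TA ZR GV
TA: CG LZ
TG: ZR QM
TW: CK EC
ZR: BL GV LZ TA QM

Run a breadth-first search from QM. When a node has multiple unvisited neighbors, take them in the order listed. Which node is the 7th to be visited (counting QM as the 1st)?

Visit QM; enqueue TA, ZR, GV → queue [TA, ZR, GV]
Visit TA; enqueue CG, LZ → queue [ZR, GV, CG, LZ]
Visit ZR; enqueue BL → queue [GV, CG, LZ, BL]
Visit GV → queue [CG, LZ, BL]
Visit CG; enqueue TG, HY → queue [LZ, BL, TG, HY]
Visit LZ; enqueue TW, QE, CK → queue [BL, TG, HY, TW, QE, CK]
Visit BL → queue [TG, HY, TW, QE, CK]
Visit TG → queue [HY, TW, QE, CK]
Visit HY; enqueue FB → queue [TW, QE, CK, FB]
Visit TW; enqueue EC → queue [QE, CK, FB, EC]
Visit QE → queue [CK, FB, EC]
Visit CK → queue [FB, EC]
Visit FB → queue [EC]
Visit EC → queue []

Visit order: QM, TA, ZR, GV, CG, LZ, BL, TG, HY, TW, QE, CK, FB, EC

BL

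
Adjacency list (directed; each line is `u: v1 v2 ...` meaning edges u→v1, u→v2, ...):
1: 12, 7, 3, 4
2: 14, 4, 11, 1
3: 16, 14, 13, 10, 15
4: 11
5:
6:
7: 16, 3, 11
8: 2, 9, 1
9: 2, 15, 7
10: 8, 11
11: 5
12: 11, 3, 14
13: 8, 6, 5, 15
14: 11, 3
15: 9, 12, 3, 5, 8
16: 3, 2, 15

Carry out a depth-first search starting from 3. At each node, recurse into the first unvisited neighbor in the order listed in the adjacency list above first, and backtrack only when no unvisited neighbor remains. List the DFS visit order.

Visit 3
3 → 16
16 → 2
2 → 14
14 → 11
11 → 5
2 → 4
2 → 1
1 → 12
1 → 7
16 → 15
15 → 9
15 → 8
3 → 13
13 → 6
3 → 10

3 16 2 14 11 5 4 1 12 7 15 9 8 13 6 10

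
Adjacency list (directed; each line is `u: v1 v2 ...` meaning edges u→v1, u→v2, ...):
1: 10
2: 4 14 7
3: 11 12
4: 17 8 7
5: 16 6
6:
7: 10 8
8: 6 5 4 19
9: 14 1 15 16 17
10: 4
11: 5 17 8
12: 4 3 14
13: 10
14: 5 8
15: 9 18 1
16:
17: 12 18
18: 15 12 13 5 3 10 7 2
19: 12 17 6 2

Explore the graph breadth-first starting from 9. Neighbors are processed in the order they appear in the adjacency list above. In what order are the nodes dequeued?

9, 14, 1, 15, 16, 17, 5, 8, 10, 18, 12, 6, 4, 19, 13, 3, 7, 2, 11

Visit 9; enqueue 14, 1, 15, 16, 17 → queue [14, 1, 15, 16, 17]
Visit 14; enqueue 5, 8 → queue [1, 15, 16, 17, 5, 8]
Visit 1; enqueue 10 → queue [15, 16, 17, 5, 8, 10]
Visit 15; enqueue 18 → queue [16, 17, 5, 8, 10, 18]
Visit 16 → queue [17, 5, 8, 10, 18]
Visit 17; enqueue 12 → queue [5, 8, 10, 18, 12]
Visit 5; enqueue 6 → queue [8, 10, 18, 12, 6]
Visit 8; enqueue 4, 19 → queue [10, 18, 12, 6, 4, 19]
Visit 10 → queue [18, 12, 6, 4, 19]
Visit 18; enqueue 13, 3, 7, 2 → queue [12, 6, 4, 19, 13, 3, 7, 2]
Visit 12 → queue [6, 4, 19, 13, 3, 7, 2]
Visit 6 → queue [4, 19, 13, 3, 7, 2]
Visit 4 → queue [19, 13, 3, 7, 2]
Visit 19 → queue [13, 3, 7, 2]
Visit 13 → queue [3, 7, 2]
Visit 3; enqueue 11 → queue [7, 2, 11]
Visit 7 → queue [2, 11]
Visit 2 → queue [11]
Visit 11 → queue []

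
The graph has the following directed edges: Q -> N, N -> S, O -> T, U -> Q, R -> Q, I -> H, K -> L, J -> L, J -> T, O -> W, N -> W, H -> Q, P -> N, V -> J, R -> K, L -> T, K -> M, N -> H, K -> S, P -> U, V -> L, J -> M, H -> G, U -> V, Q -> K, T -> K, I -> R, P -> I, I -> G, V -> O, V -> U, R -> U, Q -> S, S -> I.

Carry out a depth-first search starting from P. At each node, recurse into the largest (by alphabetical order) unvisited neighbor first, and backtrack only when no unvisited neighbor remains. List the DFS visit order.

P U V O W T K S I R Q N H G M L J

Visit P
P → U
U → V
V → O
O → W
O → T
T → K
K → S
S → I
I → R
R → Q
Q → N
N → H
H → G
K → M
K → L
V → J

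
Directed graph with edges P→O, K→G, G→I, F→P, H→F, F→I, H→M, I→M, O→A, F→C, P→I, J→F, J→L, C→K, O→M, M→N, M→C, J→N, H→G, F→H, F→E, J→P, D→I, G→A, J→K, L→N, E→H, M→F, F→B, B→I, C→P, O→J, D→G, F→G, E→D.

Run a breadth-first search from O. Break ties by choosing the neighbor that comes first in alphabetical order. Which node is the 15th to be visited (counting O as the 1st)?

I

Visit O; enqueue A, J, M → queue [A, J, M]
Visit A → queue [J, M]
Visit J; enqueue F, K, L, N, P → queue [M, F, K, L, N, P]
Visit M; enqueue C → queue [F, K, L, N, P, C]
Visit F; enqueue B, E, G, H, I → queue [K, L, N, P, C, B, E, G, H, I]
Visit K → queue [L, N, P, C, B, E, G, H, I]
Visit L → queue [N, P, C, B, E, G, H, I]
Visit N → queue [P, C, B, E, G, H, I]
Visit P → queue [C, B, E, G, H, I]
Visit C → queue [B, E, G, H, I]
Visit B → queue [E, G, H, I]
Visit E; enqueue D → queue [G, H, I, D]
Visit G → queue [H, I, D]
Visit H → queue [I, D]
Visit I → queue [D]
Visit D → queue []

Visit order: O, A, J, M, F, K, L, N, P, C, B, E, G, H, I, D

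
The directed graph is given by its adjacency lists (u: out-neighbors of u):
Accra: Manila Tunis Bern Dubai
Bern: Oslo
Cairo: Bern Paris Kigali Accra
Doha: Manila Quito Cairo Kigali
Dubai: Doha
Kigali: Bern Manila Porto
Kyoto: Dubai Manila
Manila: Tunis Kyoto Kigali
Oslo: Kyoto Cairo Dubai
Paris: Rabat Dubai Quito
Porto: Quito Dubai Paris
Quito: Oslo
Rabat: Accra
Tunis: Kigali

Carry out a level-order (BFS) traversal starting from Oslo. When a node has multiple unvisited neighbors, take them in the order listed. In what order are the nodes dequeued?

Oslo -> Kyoto -> Cairo -> Dubai -> Manila -> Bern -> Paris -> Kigali -> Accra -> Doha -> Tunis -> Rabat -> Quito -> Porto

Visit Oslo; enqueue Kyoto, Cairo, Dubai → queue [Kyoto, Cairo, Dubai]
Visit Kyoto; enqueue Manila → queue [Cairo, Dubai, Manila]
Visit Cairo; enqueue Bern, Paris, Kigali, Accra → queue [Dubai, Manila, Bern, Paris, Kigali, Accra]
Visit Dubai; enqueue Doha → queue [Manila, Bern, Paris, Kigali, Accra, Doha]
Visit Manila; enqueue Tunis → queue [Bern, Paris, Kigali, Accra, Doha, Tunis]
Visit Bern → queue [Paris, Kigali, Accra, Doha, Tunis]
Visit Paris; enqueue Rabat, Quito → queue [Kigali, Accra, Doha, Tunis, Rabat, Quito]
Visit Kigali; enqueue Porto → queue [Accra, Doha, Tunis, Rabat, Quito, Porto]
Visit Accra → queue [Doha, Tunis, Rabat, Quito, Porto]
Visit Doha → queue [Tunis, Rabat, Quito, Porto]
Visit Tunis → queue [Rabat, Quito, Porto]
Visit Rabat → queue [Quito, Porto]
Visit Quito → queue [Porto]
Visit Porto → queue []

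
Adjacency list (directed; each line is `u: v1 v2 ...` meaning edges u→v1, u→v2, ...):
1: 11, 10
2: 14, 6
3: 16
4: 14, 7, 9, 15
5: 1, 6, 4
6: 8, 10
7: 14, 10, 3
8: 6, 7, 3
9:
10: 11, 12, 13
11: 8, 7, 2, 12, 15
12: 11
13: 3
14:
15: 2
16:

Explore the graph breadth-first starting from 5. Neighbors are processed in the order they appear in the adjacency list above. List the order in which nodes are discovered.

Visit 5; enqueue 1, 6, 4 → queue [1, 6, 4]
Visit 1; enqueue 11, 10 → queue [6, 4, 11, 10]
Visit 6; enqueue 8 → queue [4, 11, 10, 8]
Visit 4; enqueue 14, 7, 9, 15 → queue [11, 10, 8, 14, 7, 9, 15]
Visit 11; enqueue 2, 12 → queue [10, 8, 14, 7, 9, 15, 2, 12]
Visit 10; enqueue 13 → queue [8, 14, 7, 9, 15, 2, 12, 13]
Visit 8; enqueue 3 → queue [14, 7, 9, 15, 2, 12, 13, 3]
Visit 14 → queue [7, 9, 15, 2, 12, 13, 3]
Visit 7 → queue [9, 15, 2, 12, 13, 3]
Visit 9 → queue [15, 2, 12, 13, 3]
Visit 15 → queue [2, 12, 13, 3]
Visit 2 → queue [12, 13, 3]
Visit 12 → queue [13, 3]
Visit 13 → queue [3]
Visit 3; enqueue 16 → queue [16]
Visit 16 → queue []

5 1 6 4 11 10 8 14 7 9 15 2 12 13 3 16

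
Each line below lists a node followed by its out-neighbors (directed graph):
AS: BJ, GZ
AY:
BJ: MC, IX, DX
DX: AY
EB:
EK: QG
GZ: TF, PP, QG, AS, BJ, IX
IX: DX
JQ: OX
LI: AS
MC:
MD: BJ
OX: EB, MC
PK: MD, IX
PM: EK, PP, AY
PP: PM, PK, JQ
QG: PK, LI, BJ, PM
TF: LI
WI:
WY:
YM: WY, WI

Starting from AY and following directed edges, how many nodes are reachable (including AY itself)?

BFS from AY visits: AY
Reachable nodes: 1 of 21 total.

1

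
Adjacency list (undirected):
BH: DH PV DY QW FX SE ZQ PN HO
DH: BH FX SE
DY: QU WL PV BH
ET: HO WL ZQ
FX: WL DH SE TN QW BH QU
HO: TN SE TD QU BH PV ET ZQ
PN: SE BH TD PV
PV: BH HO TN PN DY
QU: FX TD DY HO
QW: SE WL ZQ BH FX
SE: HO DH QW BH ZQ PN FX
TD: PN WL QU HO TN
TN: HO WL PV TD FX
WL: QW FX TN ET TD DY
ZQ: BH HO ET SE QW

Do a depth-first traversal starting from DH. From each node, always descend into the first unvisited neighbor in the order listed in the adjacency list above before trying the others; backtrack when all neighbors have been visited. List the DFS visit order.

Visit DH
DH → BH
BH → PV
PV → HO
HO → TN
TN → WL
WL → QW
QW → SE
SE → ZQ
ZQ → ET
SE → PN
PN → TD
TD → QU
QU → FX
QU → DY

DH, BH, PV, HO, TN, WL, QW, SE, ZQ, ET, PN, TD, QU, FX, DY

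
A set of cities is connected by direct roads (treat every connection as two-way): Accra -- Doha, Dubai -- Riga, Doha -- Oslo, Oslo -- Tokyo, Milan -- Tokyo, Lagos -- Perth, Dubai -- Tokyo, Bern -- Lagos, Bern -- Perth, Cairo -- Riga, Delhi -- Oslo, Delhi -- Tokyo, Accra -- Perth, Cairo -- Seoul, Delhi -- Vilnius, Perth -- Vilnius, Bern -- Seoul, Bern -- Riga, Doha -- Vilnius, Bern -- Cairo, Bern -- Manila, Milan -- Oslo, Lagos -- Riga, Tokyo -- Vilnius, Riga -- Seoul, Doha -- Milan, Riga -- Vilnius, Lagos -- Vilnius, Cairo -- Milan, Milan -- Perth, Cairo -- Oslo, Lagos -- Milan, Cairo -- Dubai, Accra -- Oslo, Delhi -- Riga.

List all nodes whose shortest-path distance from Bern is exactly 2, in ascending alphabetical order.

Accra, Delhi, Dubai, Milan, Oslo, Vilnius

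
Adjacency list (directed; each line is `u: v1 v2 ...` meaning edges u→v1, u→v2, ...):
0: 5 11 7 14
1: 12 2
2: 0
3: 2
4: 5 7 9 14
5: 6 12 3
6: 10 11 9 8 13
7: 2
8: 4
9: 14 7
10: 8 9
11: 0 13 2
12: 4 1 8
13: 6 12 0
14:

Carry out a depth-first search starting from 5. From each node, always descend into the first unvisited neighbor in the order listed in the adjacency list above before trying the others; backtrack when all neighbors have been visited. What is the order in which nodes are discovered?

5, 6, 10, 8, 4, 7, 2, 0, 11, 13, 12, 1, 14, 9, 3

Visit 5
5 → 6
6 → 10
10 → 8
8 → 4
4 → 7
7 → 2
2 → 0
0 → 11
11 → 13
13 → 12
12 → 1
0 → 14
4 → 9
5 → 3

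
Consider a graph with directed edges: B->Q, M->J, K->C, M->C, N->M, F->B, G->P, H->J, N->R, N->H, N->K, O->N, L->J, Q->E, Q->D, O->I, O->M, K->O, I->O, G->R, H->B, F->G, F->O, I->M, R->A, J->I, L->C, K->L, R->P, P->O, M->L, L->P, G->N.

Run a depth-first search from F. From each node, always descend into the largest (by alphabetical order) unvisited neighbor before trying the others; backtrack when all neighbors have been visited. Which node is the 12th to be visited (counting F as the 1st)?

Visit F
F → O
O → N
N → R
R → P
R → A
N → M
M → L
L → J
J → I
L → C
N → K
N → H
H → B
B → Q
Q → E
Q → D
F → G

Visit order: F, O, N, R, P, A, M, L, J, I, C, K, H, B, Q, E, D, G

K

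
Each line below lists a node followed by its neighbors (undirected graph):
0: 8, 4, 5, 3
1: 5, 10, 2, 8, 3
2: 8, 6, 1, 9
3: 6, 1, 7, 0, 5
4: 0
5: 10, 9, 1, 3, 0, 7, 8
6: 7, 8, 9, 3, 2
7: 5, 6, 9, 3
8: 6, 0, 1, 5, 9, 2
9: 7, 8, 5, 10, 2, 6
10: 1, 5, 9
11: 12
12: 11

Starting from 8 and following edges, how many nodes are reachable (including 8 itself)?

11

BFS from 8 visits: 8, 6, 0, 1, 5, 9, 2, 7, 3, 4, 10
Reachable nodes: 11 of 13 total.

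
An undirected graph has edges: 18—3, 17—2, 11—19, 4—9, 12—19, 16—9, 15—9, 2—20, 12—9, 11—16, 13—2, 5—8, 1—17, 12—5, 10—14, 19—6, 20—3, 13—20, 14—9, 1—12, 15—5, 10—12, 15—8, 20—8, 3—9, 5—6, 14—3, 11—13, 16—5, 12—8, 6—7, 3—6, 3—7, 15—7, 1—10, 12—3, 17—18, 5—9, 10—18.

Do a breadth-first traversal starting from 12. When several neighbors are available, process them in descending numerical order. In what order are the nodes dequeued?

12, 19, 10, 9, 8, 5, 3, 1, 11, 6, 18, 14, 16, 15, 4, 20, 7, 17, 13, 2

Visit 12; enqueue 19, 10, 9, 8, 5, 3, 1 → queue [19, 10, 9, 8, 5, 3, 1]
Visit 19; enqueue 11, 6 → queue [10, 9, 8, 5, 3, 1, 11, 6]
Visit 10; enqueue 18, 14 → queue [9, 8, 5, 3, 1, 11, 6, 18, 14]
Visit 9; enqueue 16, 15, 4 → queue [8, 5, 3, 1, 11, 6, 18, 14, 16, 15, 4]
Visit 8; enqueue 20 → queue [5, 3, 1, 11, 6, 18, 14, 16, 15, 4, 20]
Visit 5 → queue [3, 1, 11, 6, 18, 14, 16, 15, 4, 20]
Visit 3; enqueue 7 → queue [1, 11, 6, 18, 14, 16, 15, 4, 20, 7]
Visit 1; enqueue 17 → queue [11, 6, 18, 14, 16, 15, 4, 20, 7, 17]
Visit 11; enqueue 13 → queue [6, 18, 14, 16, 15, 4, 20, 7, 17, 13]
Visit 6 → queue [18, 14, 16, 15, 4, 20, 7, 17, 13]
Visit 18 → queue [14, 16, 15, 4, 20, 7, 17, 13]
Visit 14 → queue [16, 15, 4, 20, 7, 17, 13]
Visit 16 → queue [15, 4, 20, 7, 17, 13]
Visit 15 → queue [4, 20, 7, 17, 13]
Visit 4 → queue [20, 7, 17, 13]
Visit 20; enqueue 2 → queue [7, 17, 13, 2]
Visit 7 → queue [17, 13, 2]
Visit 17 → queue [13, 2]
Visit 13 → queue [2]
Visit 2 → queue []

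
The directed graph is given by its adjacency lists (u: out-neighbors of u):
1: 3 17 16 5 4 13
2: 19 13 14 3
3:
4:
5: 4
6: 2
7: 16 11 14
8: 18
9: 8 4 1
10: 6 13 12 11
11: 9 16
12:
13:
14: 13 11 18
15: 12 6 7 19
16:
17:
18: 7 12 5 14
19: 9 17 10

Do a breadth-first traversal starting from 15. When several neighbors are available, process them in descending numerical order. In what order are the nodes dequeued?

15, 19, 12, 7, 6, 17, 10, 9, 16, 14, 11, 2, 13, 8, 4, 1, 18, 3, 5

Visit 15; enqueue 19, 12, 7, 6 → queue [19, 12, 7, 6]
Visit 19; enqueue 17, 10, 9 → queue [12, 7, 6, 17, 10, 9]
Visit 12 → queue [7, 6, 17, 10, 9]
Visit 7; enqueue 16, 14, 11 → queue [6, 17, 10, 9, 16, 14, 11]
Visit 6; enqueue 2 → queue [17, 10, 9, 16, 14, 11, 2]
Visit 17 → queue [10, 9, 16, 14, 11, 2]
Visit 10; enqueue 13 → queue [9, 16, 14, 11, 2, 13]
Visit 9; enqueue 8, 4, 1 → queue [16, 14, 11, 2, 13, 8, 4, 1]
Visit 16 → queue [14, 11, 2, 13, 8, 4, 1]
Visit 14; enqueue 18 → queue [11, 2, 13, 8, 4, 1, 18]
Visit 11 → queue [2, 13, 8, 4, 1, 18]
Visit 2; enqueue 3 → queue [13, 8, 4, 1, 18, 3]
Visit 13 → queue [8, 4, 1, 18, 3]
Visit 8 → queue [4, 1, 18, 3]
Visit 4 → queue [1, 18, 3]
Visit 1; enqueue 5 → queue [18, 3, 5]
Visit 18 → queue [3, 5]
Visit 3 → queue [5]
Visit 5 → queue []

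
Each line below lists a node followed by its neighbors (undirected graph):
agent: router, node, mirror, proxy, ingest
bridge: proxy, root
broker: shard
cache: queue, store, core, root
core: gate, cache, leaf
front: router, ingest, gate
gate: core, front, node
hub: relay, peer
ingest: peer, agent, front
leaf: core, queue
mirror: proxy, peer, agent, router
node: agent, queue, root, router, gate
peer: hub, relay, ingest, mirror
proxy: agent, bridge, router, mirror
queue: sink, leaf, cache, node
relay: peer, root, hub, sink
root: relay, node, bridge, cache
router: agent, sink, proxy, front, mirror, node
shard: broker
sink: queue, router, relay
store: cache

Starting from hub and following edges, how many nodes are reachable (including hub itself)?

BFS from hub visits: hub, relay, peer, root, sink, ingest, mirror, node, bridge, cache, queue, router, agent, front, proxy, gate, store, core, leaf
Reachable nodes: 19 of 21 total.

19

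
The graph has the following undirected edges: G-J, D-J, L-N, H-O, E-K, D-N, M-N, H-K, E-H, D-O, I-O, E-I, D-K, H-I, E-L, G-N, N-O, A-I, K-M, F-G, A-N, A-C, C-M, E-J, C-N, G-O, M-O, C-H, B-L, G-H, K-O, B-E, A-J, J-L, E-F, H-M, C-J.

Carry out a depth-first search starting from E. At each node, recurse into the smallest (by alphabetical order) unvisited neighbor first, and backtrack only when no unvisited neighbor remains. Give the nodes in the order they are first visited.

E -> B -> L -> J -> A -> C -> H -> G -> F -> N -> D -> K -> M -> O -> I

Visit E
E → B
B → L
L → J
J → A
A → C
C → H
H → G
G → F
G → N
N → D
D → K
K → M
M → O
O → I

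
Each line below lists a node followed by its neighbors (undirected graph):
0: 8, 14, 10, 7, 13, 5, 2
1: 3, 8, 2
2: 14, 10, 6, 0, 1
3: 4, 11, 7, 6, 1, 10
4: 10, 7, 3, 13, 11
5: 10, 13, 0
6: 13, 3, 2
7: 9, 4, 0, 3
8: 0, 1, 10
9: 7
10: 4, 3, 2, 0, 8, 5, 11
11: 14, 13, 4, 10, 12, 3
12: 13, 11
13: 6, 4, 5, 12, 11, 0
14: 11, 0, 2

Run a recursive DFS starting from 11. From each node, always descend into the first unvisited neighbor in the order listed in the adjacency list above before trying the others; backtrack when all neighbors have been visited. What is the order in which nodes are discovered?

11 -> 14 -> 0 -> 8 -> 1 -> 3 -> 4 -> 10 -> 2 -> 6 -> 13 -> 5 -> 12 -> 7 -> 9

Visit 11
11 → 14
14 → 0
0 → 8
8 → 1
1 → 3
3 → 4
4 → 10
10 → 2
2 → 6
6 → 13
13 → 5
13 → 12
4 → 7
7 → 9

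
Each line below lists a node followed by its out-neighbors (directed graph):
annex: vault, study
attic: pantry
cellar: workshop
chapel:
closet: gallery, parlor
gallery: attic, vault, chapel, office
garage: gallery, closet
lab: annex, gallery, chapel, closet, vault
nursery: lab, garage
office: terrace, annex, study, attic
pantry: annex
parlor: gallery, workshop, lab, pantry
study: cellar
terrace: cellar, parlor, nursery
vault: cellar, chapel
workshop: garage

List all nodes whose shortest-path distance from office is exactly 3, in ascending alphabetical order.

Level 0: office
Level 1: annex, attic, study, terrace
Level 2: cellar, nursery, pantry, parlor, vault
Level 3: chapel, gallery, garage, lab, workshop
Level 4: closet

chapel, gallery, garage, lab, workshop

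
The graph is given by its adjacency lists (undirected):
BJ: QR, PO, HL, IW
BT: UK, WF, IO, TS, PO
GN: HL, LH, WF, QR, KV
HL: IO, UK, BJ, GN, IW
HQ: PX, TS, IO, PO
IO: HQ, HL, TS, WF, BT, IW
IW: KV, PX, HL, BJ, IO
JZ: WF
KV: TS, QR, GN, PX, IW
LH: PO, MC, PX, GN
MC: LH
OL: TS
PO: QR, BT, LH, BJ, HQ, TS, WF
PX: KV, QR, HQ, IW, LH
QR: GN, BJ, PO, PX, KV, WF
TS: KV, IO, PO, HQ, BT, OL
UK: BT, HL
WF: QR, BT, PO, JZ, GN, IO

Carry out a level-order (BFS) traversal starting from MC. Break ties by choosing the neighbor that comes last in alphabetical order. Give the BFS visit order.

Visit MC; enqueue LH → queue [LH]
Visit LH; enqueue PX, PO, GN → queue [PX, PO, GN]
Visit PX; enqueue QR, KV, IW, HQ → queue [PO, GN, QR, KV, IW, HQ]
Visit PO; enqueue WF, TS, BT, BJ → queue [GN, QR, KV, IW, HQ, WF, TS, BT, BJ]
Visit GN; enqueue HL → queue [QR, KV, IW, HQ, WF, TS, BT, BJ, HL]
Visit QR → queue [KV, IW, HQ, WF, TS, BT, BJ, HL]
Visit KV → queue [IW, HQ, WF, TS, BT, BJ, HL]
Visit IW; enqueue IO → queue [HQ, WF, TS, BT, BJ, HL, IO]
Visit HQ → queue [WF, TS, BT, BJ, HL, IO]
Visit WF; enqueue JZ → queue [TS, BT, BJ, HL, IO, JZ]
Visit TS; enqueue OL → queue [BT, BJ, HL, IO, JZ, OL]
Visit BT; enqueue UK → queue [BJ, HL, IO, JZ, OL, UK]
Visit BJ → queue [HL, IO, JZ, OL, UK]
Visit HL → queue [IO, JZ, OL, UK]
Visit IO → queue [JZ, OL, UK]
Visit JZ → queue [OL, UK]
Visit OL → queue [UK]
Visit UK → queue []

MC, LH, PX, PO, GN, QR, KV, IW, HQ, WF, TS, BT, BJ, HL, IO, JZ, OL, UK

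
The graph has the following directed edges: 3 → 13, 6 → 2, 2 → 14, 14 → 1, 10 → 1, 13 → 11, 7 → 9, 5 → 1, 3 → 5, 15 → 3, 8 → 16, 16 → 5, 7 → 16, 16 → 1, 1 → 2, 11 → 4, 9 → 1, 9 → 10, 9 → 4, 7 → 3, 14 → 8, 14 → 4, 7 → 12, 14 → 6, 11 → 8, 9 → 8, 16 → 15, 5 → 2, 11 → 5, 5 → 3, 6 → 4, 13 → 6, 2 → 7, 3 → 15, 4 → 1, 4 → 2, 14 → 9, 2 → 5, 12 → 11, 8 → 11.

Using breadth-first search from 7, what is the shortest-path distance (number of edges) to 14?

Level 0: 7
Level 1: 3, 9, 12, 16
Level 2: 1, 4, 5, 8, 10, 11, 13, 15
Level 3: 2, 6
Level 4: 14
14 first appears at level 4.

4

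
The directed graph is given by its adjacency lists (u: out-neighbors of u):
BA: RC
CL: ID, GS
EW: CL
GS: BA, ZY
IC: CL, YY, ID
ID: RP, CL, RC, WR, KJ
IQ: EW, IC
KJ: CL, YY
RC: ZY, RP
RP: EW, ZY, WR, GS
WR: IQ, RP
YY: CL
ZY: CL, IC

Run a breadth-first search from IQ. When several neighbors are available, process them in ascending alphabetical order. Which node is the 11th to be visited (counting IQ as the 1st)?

Visit IQ; enqueue EW, IC → queue [EW, IC]
Visit EW; enqueue CL → queue [IC, CL]
Visit IC; enqueue ID, YY → queue [CL, ID, YY]
Visit CL; enqueue GS → queue [ID, YY, GS]
Visit ID; enqueue KJ, RC, RP, WR → queue [YY, GS, KJ, RC, RP, WR]
Visit YY → queue [GS, KJ, RC, RP, WR]
Visit GS; enqueue BA, ZY → queue [KJ, RC, RP, WR, BA, ZY]
Visit KJ → queue [RC, RP, WR, BA, ZY]
Visit RC → queue [RP, WR, BA, ZY]
Visit RP → queue [WR, BA, ZY]
Visit WR → queue [BA, ZY]
Visit BA → queue [ZY]
Visit ZY → queue []

Visit order: IQ, EW, IC, CL, ID, YY, GS, KJ, RC, RP, WR, BA, ZY

WR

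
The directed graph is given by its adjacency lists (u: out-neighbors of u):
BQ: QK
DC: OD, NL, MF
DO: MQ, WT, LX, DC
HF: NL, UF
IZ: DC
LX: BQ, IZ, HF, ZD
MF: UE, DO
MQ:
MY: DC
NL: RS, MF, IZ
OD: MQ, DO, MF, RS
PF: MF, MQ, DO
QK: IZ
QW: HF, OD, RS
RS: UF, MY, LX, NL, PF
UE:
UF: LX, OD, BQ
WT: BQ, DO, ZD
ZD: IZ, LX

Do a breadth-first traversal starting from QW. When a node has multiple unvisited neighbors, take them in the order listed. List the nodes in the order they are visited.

QW HF OD RS NL UF MQ DO MF MY LX PF IZ BQ WT DC UE ZD QK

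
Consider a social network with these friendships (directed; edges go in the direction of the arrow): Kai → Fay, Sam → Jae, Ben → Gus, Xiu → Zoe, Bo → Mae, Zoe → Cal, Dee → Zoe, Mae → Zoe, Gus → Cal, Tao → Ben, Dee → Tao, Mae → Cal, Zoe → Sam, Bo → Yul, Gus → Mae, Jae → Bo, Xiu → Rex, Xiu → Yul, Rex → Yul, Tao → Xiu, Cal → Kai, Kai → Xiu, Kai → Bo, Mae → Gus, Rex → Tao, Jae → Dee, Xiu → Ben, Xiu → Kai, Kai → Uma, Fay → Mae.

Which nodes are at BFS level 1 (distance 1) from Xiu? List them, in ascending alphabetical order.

Level 0: Xiu
Level 1: Ben, Kai, Rex, Yul, Zoe
Level 2: Bo, Cal, Fay, Gus, Sam, Tao, Uma
Level 3: Jae, Mae
Level 4: Dee

Ben, Kai, Rex, Yul, Zoe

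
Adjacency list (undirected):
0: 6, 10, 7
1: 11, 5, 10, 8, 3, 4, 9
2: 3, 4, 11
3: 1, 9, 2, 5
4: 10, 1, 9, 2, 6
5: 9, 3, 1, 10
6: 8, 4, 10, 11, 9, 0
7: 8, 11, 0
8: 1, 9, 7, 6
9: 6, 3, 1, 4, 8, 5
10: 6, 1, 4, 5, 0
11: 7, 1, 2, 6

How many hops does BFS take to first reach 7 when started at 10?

Level 0: 10
Level 1: 0, 1, 4, 5, 6
Level 2: 2, 3, 7, 8, 9, 11
7 first appears at level 2.

2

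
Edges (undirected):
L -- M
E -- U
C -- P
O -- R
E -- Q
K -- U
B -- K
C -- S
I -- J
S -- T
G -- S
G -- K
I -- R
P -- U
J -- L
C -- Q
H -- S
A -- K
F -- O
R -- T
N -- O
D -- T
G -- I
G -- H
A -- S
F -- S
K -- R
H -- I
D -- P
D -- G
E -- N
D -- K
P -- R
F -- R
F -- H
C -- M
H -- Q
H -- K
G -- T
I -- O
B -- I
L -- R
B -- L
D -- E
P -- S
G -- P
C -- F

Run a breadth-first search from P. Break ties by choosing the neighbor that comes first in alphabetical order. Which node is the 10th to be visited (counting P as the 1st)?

Q

Visit P; enqueue C, D, G, R, S, U → queue [C, D, G, R, S, U]
Visit C; enqueue F, M, Q → queue [D, G, R, S, U, F, M, Q]
Visit D; enqueue E, K, T → queue [G, R, S, U, F, M, Q, E, K, T]
Visit G; enqueue H, I → queue [R, S, U, F, M, Q, E, K, T, H, I]
Visit R; enqueue L, O → queue [S, U, F, M, Q, E, K, T, H, I, L, O]
Visit S; enqueue A → queue [U, F, M, Q, E, K, T, H, I, L, O, A]
Visit U → queue [F, M, Q, E, K, T, H, I, L, O, A]
Visit F → queue [M, Q, E, K, T, H, I, L, O, A]
Visit M → queue [Q, E, K, T, H, I, L, O, A]
Visit Q → queue [E, K, T, H, I, L, O, A]
Visit E; enqueue N → queue [K, T, H, I, L, O, A, N]
Visit K; enqueue B → queue [T, H, I, L, O, A, N, B]
Visit T → queue [H, I, L, O, A, N, B]
Visit H → queue [I, L, O, A, N, B]
Visit I; enqueue J → queue [L, O, A, N, B, J]
Visit L → queue [O, A, N, B, J]
Visit O → queue [A, N, B, J]
Visit A → queue [N, B, J]
Visit N → queue [B, J]
Visit B → queue [J]
Visit J → queue []

Visit order: P, C, D, G, R, S, U, F, M, Q, E, K, T, H, I, L, O, A, N, B, J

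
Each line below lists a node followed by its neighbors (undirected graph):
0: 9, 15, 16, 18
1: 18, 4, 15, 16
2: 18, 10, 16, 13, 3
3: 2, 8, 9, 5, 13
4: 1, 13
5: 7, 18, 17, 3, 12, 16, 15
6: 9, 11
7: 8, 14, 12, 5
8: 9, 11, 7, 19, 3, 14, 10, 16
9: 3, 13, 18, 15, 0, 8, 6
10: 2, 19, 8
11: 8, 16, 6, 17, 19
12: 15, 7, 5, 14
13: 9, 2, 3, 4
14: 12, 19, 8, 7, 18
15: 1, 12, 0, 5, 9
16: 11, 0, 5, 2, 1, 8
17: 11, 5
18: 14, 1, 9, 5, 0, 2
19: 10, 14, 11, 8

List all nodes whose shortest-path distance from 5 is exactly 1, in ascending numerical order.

3, 7, 12, 15, 16, 17, 18

Level 0: 5
Level 1: 3, 7, 12, 15, 16, 17, 18
Level 2: 0, 1, 2, 8, 9, 11, 13, 14
Level 3: 4, 6, 10, 19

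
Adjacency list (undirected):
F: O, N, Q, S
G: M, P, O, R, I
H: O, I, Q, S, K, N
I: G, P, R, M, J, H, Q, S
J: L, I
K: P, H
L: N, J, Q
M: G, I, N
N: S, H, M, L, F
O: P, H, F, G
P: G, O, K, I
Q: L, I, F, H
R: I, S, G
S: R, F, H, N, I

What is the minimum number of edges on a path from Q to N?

Level 0: Q
Level 1: F, H, I, L
Level 2: G, J, K, M, N, O, P, R, S
N first appears at level 2.

2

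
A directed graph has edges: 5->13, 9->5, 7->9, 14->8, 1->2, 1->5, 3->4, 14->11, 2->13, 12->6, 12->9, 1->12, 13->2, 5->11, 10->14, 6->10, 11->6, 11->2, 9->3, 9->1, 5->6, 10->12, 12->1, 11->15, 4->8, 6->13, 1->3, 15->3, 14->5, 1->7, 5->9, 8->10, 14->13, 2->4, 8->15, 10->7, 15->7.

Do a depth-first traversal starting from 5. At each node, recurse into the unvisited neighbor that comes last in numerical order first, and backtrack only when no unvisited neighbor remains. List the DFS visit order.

Visit 5
5 → 13
13 → 2
2 → 4
4 → 8
8 → 15
15 → 7
7 → 9
9 → 3
9 → 1
1 → 12
12 → 6
6 → 10
10 → 14
14 → 11

5 → 13 → 2 → 4 → 8 → 15 → 7 → 9 → 3 → 1 → 12 → 6 → 10 → 14 → 11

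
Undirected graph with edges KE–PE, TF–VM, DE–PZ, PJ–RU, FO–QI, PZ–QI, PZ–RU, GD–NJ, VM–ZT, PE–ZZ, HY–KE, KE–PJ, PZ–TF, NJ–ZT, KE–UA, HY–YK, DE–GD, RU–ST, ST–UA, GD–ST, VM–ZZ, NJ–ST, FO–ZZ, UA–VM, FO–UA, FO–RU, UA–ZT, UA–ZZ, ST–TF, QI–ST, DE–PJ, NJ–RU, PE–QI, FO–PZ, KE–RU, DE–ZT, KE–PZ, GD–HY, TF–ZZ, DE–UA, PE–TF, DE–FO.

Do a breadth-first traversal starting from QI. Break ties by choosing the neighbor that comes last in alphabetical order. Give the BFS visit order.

Visit QI; enqueue ST, PZ, PE, FO → queue [ST, PZ, PE, FO]
Visit ST; enqueue UA, TF, RU, NJ, GD → queue [PZ, PE, FO, UA, TF, RU, NJ, GD]
Visit PZ; enqueue KE, DE → queue [PE, FO, UA, TF, RU, NJ, GD, KE, DE]
Visit PE; enqueue ZZ → queue [FO, UA, TF, RU, NJ, GD, KE, DE, ZZ]
Visit FO → queue [UA, TF, RU, NJ, GD, KE, DE, ZZ]
Visit UA; enqueue ZT, VM → queue [TF, RU, NJ, GD, KE, DE, ZZ, ZT, VM]
Visit TF → queue [RU, NJ, GD, KE, DE, ZZ, ZT, VM]
Visit RU; enqueue PJ → queue [NJ, GD, KE, DE, ZZ, ZT, VM, PJ]
Visit NJ → queue [GD, KE, DE, ZZ, ZT, VM, PJ]
Visit GD; enqueue HY → queue [KE, DE, ZZ, ZT, VM, PJ, HY]
Visit KE → queue [DE, ZZ, ZT, VM, PJ, HY]
Visit DE → queue [ZZ, ZT, VM, PJ, HY]
Visit ZZ → queue [ZT, VM, PJ, HY]
Visit ZT → queue [VM, PJ, HY]
Visit VM → queue [PJ, HY]
Visit PJ → queue [HY]
Visit HY; enqueue YK → queue [YK]
Visit YK → queue []

QI -> ST -> PZ -> PE -> FO -> UA -> TF -> RU -> NJ -> GD -> KE -> DE -> ZZ -> ZT -> VM -> PJ -> HY -> YK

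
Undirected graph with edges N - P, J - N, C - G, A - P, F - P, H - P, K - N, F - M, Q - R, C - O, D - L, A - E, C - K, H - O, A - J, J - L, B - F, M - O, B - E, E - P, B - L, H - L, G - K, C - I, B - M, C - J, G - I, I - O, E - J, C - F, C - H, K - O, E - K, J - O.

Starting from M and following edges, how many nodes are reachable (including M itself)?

16

BFS from M visits: M, B, F, O, E, L, C, P, H, I, J, K, A, D, G, N
Reachable nodes: 16 of 18 total.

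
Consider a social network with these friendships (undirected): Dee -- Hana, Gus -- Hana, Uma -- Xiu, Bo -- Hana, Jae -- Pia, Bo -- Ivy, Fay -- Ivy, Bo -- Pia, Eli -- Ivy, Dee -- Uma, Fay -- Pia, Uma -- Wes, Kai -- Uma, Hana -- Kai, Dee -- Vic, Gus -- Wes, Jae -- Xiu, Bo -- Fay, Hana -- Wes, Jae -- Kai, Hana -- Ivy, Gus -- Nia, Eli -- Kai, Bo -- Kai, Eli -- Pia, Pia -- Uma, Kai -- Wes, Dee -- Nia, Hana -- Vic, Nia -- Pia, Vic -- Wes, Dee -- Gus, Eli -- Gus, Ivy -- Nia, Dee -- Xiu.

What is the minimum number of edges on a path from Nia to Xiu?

Level 0: Nia
Level 1: Dee, Gus, Ivy, Pia
Level 2: Bo, Eli, Fay, Hana, Jae, Uma, Vic, Wes, Xiu
Level 3: Kai
Xiu first appears at level 2.

2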